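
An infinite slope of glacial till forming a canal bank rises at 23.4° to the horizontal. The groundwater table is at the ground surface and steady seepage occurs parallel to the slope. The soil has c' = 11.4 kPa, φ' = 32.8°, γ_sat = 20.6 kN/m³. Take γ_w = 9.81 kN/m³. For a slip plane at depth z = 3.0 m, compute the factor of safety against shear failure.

With seepage parallel to the slope and the water table at the surface, the effective normal stress on the slip plane uses the buoyant unit weight γ' = γ_sat − γ_w while the driving shear stress uses γ_sat:
FS = [c' + γ' z cos²β tanφ'] / [γ_sat z sinβ cosβ]
γ' = 20.6 − 9.81 = 10.79 kN/m³
Numerator = 11.4 + 10.79·3.0·cos²23.4°·tan32.8° = 11.4 + 10.79·3.0·0.8423·0.6445 = 28.971 kPa
Denominator = 20.6·3.0·sin23.4°·cos23.4° = 20.6·3.0·0.3971·0.9178 = 22.525 kPa
FS = 28.971 / 22.525 = 1.286

FS = 1.29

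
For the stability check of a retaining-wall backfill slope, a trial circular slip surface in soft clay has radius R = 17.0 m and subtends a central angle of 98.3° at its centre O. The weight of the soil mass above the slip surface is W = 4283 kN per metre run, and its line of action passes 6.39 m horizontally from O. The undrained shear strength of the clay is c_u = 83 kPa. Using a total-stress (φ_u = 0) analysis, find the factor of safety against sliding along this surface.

FS = 1.50

Taking moments about the centre O, the resisting moment is provided by the undrained shear strength acting along the arc:
Arc length L_a = R·θ = 17.0·(98.3°·π/180) = 17.0·1.7157 = 29.17 m
M_R = c_u·L_a·R = 83·29.17·17.0 = 41153.5 kN·m/m
M_D = W·d = 4283·6.39 = 27368.4 kN·m/m
FS = M_R / M_D = 41153.5 / 27368.4 = 1.504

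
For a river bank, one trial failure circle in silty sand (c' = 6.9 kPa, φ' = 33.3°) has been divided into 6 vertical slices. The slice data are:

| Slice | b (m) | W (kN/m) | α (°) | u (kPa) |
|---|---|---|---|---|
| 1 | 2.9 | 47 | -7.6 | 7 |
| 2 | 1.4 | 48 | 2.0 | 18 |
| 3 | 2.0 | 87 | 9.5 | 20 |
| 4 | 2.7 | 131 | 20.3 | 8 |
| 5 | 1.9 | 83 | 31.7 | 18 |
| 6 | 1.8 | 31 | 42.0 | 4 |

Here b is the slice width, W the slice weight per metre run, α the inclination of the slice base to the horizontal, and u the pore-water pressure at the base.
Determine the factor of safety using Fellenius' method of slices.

Ordinary method of slices: FS = Σ[c'·Δl_i + (W_i cosα_i − u_i·Δl_i)·tanφ'] / Σ W_i sinα_i, with Δl_i = b_i / cosα_i.
Slice 1: Δl = 2.9/cos(-7.6°) = 2.926 m; N'_1 = 47·cos(-7.6°) − 7·2.926 = 26.1; c'Δl = 20.19; W sinα = -6.2
Slice 2: Δl = 1.4/cos2.0° = 1.401 m; N'_2 = 48·cos2.0° − 18·1.401 = 22.8; c'Δl = 9.67; W sinα = 1.7
Slice 3: Δl = 2.0/cos9.5° = 2.028 m; N'_3 = 87·cos9.5° − 20·2.028 = 45.3; c'Δl = 13.99; W sinα = 14.4
Slice 4: Δl = 2.7/cos20.3° = 2.879 m; N'_4 = 131·cos20.3° − 8·2.879 = 99.8; c'Δl = 19.86; W sinα = 45.4
Slice 5: Δl = 1.9/cos31.7° = 2.233 m; N'_5 = 83·cos31.7° − 18·2.233 = 30.4; c'Δl = 15.41; W sinα = 43.6
Slice 6: Δl = 1.8/cos42.0° = 2.422 m; N'_6 = 31·cos42.0° − 4·2.422 = 13.3; c'Δl = 16.71; W sinα = 20.7
Σc'Δl = 95.8 kN/m; ΣN' = 237.7 kN/m; ΣW sinα = 119.6 kN/m
Resisting = 95.8 + 237.7·tan33.3° = 95.8 + 156.1 = 252.0 kN/m
FS = 252.0 / 119.6 = 2.106

FS = 2.11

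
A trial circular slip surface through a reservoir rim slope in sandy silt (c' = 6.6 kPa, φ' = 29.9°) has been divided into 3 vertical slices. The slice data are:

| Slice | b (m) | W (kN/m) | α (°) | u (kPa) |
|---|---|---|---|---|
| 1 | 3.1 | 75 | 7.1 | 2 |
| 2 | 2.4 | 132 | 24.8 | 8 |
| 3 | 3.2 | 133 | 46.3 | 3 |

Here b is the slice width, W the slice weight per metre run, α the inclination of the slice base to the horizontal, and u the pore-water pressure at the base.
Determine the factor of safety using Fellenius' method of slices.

FS = 1.30

Ordinary method of slices: FS = Σ[c'·Δl_i + (W_i cosα_i − u_i·Δl_i)·tanφ'] / Σ W_i sinα_i, with Δl_i = b_i / cosα_i.
Slice 1: Δl = 3.1/cos7.1° = 3.124 m; N'_1 = 75·cos7.1° − 2·3.124 = 68.2; c'Δl = 20.62; W sinα = 9.3
Slice 2: Δl = 2.4/cos24.8° = 2.644 m; N'_2 = 132·cos24.8° − 8·2.644 = 98.7; c'Δl = 17.45; W sinα = 55.4
Slice 3: Δl = 3.2/cos46.3° = 4.632 m; N'_3 = 133·cos46.3° − 3·4.632 = 78.0; c'Δl = 30.57; W sinα = 96.2
Σc'Δl = 68.6 kN/m; ΣN' = 244.8 kN/m; ΣW sinα = 160.8 kN/m
Resisting = 68.6 + 244.8·tan29.9° = 68.6 + 140.8 = 209.4 kN/m
FS = 209.4 / 160.8 = 1.302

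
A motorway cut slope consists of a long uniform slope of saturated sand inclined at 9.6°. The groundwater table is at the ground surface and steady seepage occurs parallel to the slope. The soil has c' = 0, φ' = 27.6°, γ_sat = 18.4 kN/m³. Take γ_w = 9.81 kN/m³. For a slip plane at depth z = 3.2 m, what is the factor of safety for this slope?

FS = 1.44

With seepage parallel to the slope and the water table at the surface, the effective normal stress on the slip plane uses the buoyant unit weight γ' = γ_sat − γ_w while the driving shear stress uses γ_sat:
FS = [c' + γ' z cos²β tanφ'] / [γ_sat z sinβ cosβ]
(For c' = 0 this reduces to FS = (γ'/γ_sat)·tanφ'/tanβ.)
γ' = 18.4 − 9.81 = 8.59 kN/m³
Numerator = 0.0 + 8.59·3.2·cos²9.6°·tan27.6° = 0.0 + 8.59·3.2·0.9722·0.5228 = 13.971 kPa
Denominator = 18.4·3.2·sin9.6°·cos9.6° = 18.4·3.2·0.1668·0.9860 = 9.682 kPa
FS = 13.971 / 9.682 = 1.443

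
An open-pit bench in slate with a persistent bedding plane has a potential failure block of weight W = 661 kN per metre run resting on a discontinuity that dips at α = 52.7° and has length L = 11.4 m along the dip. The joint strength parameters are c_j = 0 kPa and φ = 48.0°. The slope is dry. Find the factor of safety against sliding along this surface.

Resolving the block weight along and normal to the plane and applying the Mohr–Coulomb strength on the joint:
N' = W cosα = 661·cos52.7° = 400.6 kN/m
Driving force T = W sinα = 661·sin52.7° = 525.8 kN/m
Resisting force R = c_j·L + N'·tanφ = 0·11.4 + 400.6·tan48.0° = 0.0 + 444.9 = 444.9 kN/m
FS = R / T = 444.9 / 525.8 = 0.846

FS = 0.85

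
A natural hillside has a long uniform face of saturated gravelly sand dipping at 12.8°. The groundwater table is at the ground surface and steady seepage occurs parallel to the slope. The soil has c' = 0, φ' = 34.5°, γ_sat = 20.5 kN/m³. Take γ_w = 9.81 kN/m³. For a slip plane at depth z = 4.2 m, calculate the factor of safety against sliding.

With seepage parallel to the slope and the water table at the surface, the effective normal stress on the slip plane uses the buoyant unit weight γ' = γ_sat − γ_w while the driving shear stress uses γ_sat:
FS = [c' + γ' z cos²β tanφ'] / [γ_sat z sinβ cosβ]
(For c' = 0 this reduces to FS = (γ'/γ_sat)·tanφ'/tanβ.)
γ' = 20.5 − 9.81 = 10.69 kN/m³
Numerator = 0.0 + 10.69·4.2·cos²12.8°·tan34.5° = 0.0 + 10.69·4.2·0.9509·0.6873 = 29.343 kPa
Denominator = 20.5·4.2·sin12.8°·cos12.8° = 20.5·4.2·0.2215·0.9751 = 18.601 kPa
FS = 29.343 / 18.601 = 1.577

FS = 1.58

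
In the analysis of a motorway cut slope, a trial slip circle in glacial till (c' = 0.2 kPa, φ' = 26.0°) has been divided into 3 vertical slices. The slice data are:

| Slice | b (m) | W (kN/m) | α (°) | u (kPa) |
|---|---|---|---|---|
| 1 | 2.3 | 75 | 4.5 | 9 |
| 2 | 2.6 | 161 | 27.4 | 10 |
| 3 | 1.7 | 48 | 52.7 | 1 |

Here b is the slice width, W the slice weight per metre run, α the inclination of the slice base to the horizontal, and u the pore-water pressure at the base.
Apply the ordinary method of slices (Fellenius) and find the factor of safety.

FS = 0.81

Ordinary method of slices: FS = Σ[c'·Δl_i + (W_i cosα_i − u_i·Δl_i)·tanφ'] / Σ W_i sinα_i, with Δl_i = b_i / cosα_i.
Slice 1: Δl = 2.3/cos4.5° = 2.307 m; N'_1 = 75·cos4.5° − 9·2.307 = 54.0; c'Δl = 0.46; W sinα = 5.9
Slice 2: Δl = 2.6/cos27.4° = 2.929 m; N'_2 = 161·cos27.4° − 10·2.929 = 113.7; c'Δl = 0.59; W sinα = 74.1
Slice 3: Δl = 1.7/cos52.7° = 2.805 m; N'_3 = 48·cos52.7° − 1·2.805 = 26.3; c'Δl = 0.56; W sinα = 38.2
Σc'Δl = 1.6 kN/m; ΣN' = 193.9 kN/m; ΣW sinα = 118.2 kN/m
Resisting = 1.6 + 193.9·tan26.0° = 1.6 + 94.6 = 96.2 kN/m
FS = 96.2 / 118.2 = 0.814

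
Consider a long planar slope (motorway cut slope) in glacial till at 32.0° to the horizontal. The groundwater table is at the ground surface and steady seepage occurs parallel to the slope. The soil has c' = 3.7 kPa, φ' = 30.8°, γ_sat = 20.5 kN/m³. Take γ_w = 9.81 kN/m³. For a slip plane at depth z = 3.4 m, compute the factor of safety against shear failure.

With seepage parallel to the slope and the water table at the surface, the effective normal stress on the slip plane uses the buoyant unit weight γ' = γ_sat − γ_w while the driving shear stress uses γ_sat:
FS = [c' + γ' z cos²β tanφ'] / [γ_sat z sinβ cosβ]
γ' = 20.5 − 9.81 = 10.69 kN/m³
Numerator = 3.7 + 10.69·3.4·cos²32.0°·tan30.8° = 3.7 + 10.69·3.4·0.7192·0.5961 = 19.282 kPa
Denominator = 20.5·3.4·sin32.0°·cos32.0° = 20.5·3.4·0.5299·0.8480 = 31.323 kPa
FS = 19.282 / 31.323 = 0.616

FS = 0.62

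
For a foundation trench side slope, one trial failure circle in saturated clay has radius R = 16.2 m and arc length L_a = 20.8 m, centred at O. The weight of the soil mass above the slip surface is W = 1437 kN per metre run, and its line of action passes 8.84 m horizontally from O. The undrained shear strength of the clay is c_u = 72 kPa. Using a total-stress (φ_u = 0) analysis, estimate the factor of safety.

Taking moments about the centre O, the resisting moment is provided by the undrained shear strength acting along the arc:
M_R = c_u·L_a·R = 72·20.80·16.2 = 24261.1 kN·m/m
M_D = W·d = 1437·8.84 = 12703.1 kN·m/m
FS = M_R / M_D = 24261.1 / 12703.1 = 1.910

FS = 1.91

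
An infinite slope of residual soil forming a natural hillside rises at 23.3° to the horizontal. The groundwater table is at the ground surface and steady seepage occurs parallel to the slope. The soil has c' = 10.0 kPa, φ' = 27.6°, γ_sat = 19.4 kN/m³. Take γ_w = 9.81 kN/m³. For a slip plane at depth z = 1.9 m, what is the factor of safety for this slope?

FS = 1.35

With seepage parallel to the slope and the water table at the surface, the effective normal stress on the slip plane uses the buoyant unit weight γ' = γ_sat − γ_w while the driving shear stress uses γ_sat:
FS = [c' + γ' z cos²β tanφ'] / [γ_sat z sinβ cosβ]
γ' = 19.4 − 9.81 = 9.59 kN/m³
Numerator = 10.0 + 9.59·1.9·cos²23.3°·tan27.6° = 10.0 + 9.59·1.9·0.8435·0.5228 = 18.035 kPa
Denominator = 19.4·1.9·sin23.3°·cos23.3° = 19.4·1.9·0.3955·0.9184 = 13.391 kPa
FS = 18.035 / 13.391 = 1.347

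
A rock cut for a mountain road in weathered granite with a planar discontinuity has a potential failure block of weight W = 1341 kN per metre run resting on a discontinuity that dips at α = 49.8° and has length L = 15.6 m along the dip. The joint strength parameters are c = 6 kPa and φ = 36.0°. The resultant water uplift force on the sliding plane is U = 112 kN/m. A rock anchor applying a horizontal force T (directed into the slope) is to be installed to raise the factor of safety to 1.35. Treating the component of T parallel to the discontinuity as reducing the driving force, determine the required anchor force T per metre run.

T = 520 kN/m

Resolving forces along and normal to the sliding plane, with the horizontal anchor force T adding T·sinα to the effective normal force and T·cosα acting up the plane against the driving force:
FS = [cL + (W cosα − U + T sinα) tanφ] / [W sinα − T cosα]
Without the anchor: N' = 753.6 kN/m, driving T_d = 1024.3 kN/m, resisting R = 6·15.6 + 753.6·tan36.0° = 641.1 kN/m, FS = 0.63.
Setting FS = 1.35 and solving for T:
1.35·(1024.3 − T cos49.8°) = 641.1 + T sin49.8°·tan36.0°
T·(sin49.8°·tan36.0° + 1.35·cos49.8°) = 1.35·1024.3 − 641.1
T·(0.7638·0.7265 + 1.35·0.6455) = 1382.7 − 641.1 = 741.6
T·1.4263 = 741.6
T = 520.0 kN/m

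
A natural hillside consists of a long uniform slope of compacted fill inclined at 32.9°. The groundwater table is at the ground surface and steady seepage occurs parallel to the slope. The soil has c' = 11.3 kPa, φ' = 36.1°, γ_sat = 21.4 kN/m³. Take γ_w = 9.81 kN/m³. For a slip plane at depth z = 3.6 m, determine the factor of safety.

With seepage parallel to the slope and the water table at the surface, the effective normal stress on the slip plane uses the buoyant unit weight γ' = γ_sat − γ_w while the driving shear stress uses γ_sat:
FS = [c' + γ' z cos²β tanφ'] / [γ_sat z sinβ cosβ]
γ' = 21.4 − 9.81 = 11.59 kN/m³
Numerator = 11.3 + 11.59·3.6·cos²32.9°·tan36.1° = 11.3 + 11.59·3.6·0.7050·0.7292 = 32.749 kPa
Denominator = 21.4·3.6·sin32.9°·cos32.9° = 21.4·3.6·0.5432·0.8396 = 35.135 kPa
FS = 32.749 / 35.135 = 0.932

FS = 0.93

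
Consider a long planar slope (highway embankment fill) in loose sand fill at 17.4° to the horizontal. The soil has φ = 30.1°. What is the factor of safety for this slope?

For a dry cohesionless infinite slope the factor of safety is FS = tanφ / tanβ.
FS = tan30.1° / tan17.4° = 0.5797 / 0.3134 = 1.850

FS = 1.85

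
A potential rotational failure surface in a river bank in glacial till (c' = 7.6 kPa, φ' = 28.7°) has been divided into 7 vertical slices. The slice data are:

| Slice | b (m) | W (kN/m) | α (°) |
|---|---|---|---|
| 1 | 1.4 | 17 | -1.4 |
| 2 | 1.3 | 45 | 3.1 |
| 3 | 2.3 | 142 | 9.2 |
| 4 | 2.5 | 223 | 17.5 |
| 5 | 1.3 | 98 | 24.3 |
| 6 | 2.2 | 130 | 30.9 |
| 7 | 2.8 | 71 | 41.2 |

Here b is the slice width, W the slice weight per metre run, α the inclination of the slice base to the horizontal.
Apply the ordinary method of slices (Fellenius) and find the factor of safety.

FS = 1.97

Ordinary method of slices: FS = Σ[c'·Δl_i + (W_i cosα_i)·tanφ'] / Σ W_i sinα_i, with Δl_i = b_i / cosα_i.
Slice 1: Δl = 1.4/cos(-1.4°) = 1.400 m; N'_1 = 17·cos(-1.4°) = 17.0; c'Δl = 10.64; W sinα = -0.4
Slice 2: Δl = 1.3/cos3.1° = 1.302 m; N'_2 = 45·cos3.1° = 44.9; c'Δl = 9.89; W sinα = 2.4
Slice 3: Δl = 2.3/cos9.2° = 2.330 m; N'_3 = 142·cos9.2° = 140.2; c'Δl = 17.71; W sinα = 22.7
Slice 4: Δl = 2.5/cos17.5° = 2.621 m; N'_4 = 223·cos17.5° = 212.7; c'Δl = 19.92; W sinα = 67.1
Slice 5: Δl = 1.3/cos24.3° = 1.426 m; N'_5 = 98·cos24.3° = 89.3; c'Δl = 10.84; W sinα = 40.3
Slice 6: Δl = 2.2/cos30.9° = 2.564 m; N'_6 = 130·cos30.9° = 111.5; c'Δl = 19.49; W sinα = 66.8
Slice 7: Δl = 2.8/cos41.2° = 3.721 m; N'_7 = 71·cos41.2° = 53.4; c'Δl = 28.28; W sinα = 46.8
Σc'Δl = 116.8 kN/m; ΣN' = 669.1 kN/m; ΣW sinα = 245.6 kN/m
Resisting = 116.8 + 669.1·tan28.7° = 116.8 + 366.3 = 483.1 kN/m
FS = 483.1 / 245.6 = 1.967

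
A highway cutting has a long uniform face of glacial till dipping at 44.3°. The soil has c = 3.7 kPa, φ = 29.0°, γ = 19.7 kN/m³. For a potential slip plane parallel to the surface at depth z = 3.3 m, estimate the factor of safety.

FS = 0.68

For an infinite slope with a slip plane parallel to the surface (no pore pressure): FS = [c + γz cos²β tanφ] / [γz sinβ cosβ].
γz = 19.7·3.3 = 65.01 kN/m²
Numerator = 3.7 + 65.01·cos²44.3°·tan29.0° = 3.7 + 65.01·0.5122·0.5543 = 22.158 kPa
Denominator = 65.01·sin44.3°·cos44.3° = 65.01·0.6984·0.7157 = 32.495 kPa
FS = 22.158 / 32.495 = 0.682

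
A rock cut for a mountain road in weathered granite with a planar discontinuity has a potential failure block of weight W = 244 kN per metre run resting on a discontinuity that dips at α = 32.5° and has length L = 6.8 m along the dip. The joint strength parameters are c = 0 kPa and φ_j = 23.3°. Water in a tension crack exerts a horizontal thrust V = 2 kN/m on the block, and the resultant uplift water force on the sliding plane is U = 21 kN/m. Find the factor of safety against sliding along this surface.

Resolving the block weight along and normal to the plane and applying the Mohr–Coulomb strength on the joint:
N' = W cosα − U − V sinα = 244·cos32.5° − 21 − 2·sin32.5° = 183.7 kN/m
Driving force T = W sinα + V cosα = 244·sin32.5° + 2·cos32.5° = 132.8 kN/m
Resisting force R = c·L + N'·tanφ_j = 0·6.8 + 183.7·tan23.3° = 0.0 + 79.1 = 79.1 kN/m
FS = R / T = 79.1 / 132.8 = 0.596

FS = 0.60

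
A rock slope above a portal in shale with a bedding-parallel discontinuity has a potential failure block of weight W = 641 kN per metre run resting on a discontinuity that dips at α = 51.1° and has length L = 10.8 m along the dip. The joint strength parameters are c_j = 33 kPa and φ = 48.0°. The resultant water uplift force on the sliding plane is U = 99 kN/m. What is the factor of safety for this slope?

Resolving the block weight along and normal to the plane and applying the Mohr–Coulomb strength on the joint:
N' = W cosα − U = 641·cos51.1° − 99 = 303.5 kN/m
Driving force T = W sinα = 641·sin51.1° = 498.9 kN/m
Resisting force R = c_j·L + N'·tanφ = 33·10.8 + 303.5·tan48.0° = 356.4 + 337.1 = 693.5 kN/m
FS = R / T = 693.5 / 498.9 = 1.390

FS = 1.39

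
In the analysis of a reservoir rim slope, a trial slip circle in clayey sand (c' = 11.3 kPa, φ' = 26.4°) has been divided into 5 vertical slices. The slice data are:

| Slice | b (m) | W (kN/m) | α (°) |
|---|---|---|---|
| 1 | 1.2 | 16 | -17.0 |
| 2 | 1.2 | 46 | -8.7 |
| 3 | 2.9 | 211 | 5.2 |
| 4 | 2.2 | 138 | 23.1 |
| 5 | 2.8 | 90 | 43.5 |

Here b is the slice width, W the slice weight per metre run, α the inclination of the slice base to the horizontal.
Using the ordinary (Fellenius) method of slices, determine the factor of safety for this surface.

FS = 2.92

Ordinary method of slices: FS = Σ[c'·Δl_i + (W_i cosα_i)·tanφ'] / Σ W_i sinα_i, with Δl_i = b_i / cosα_i.
Slice 1: Δl = 1.2/cos(-17.0°) = 1.255 m; N'_1 = 16·cos(-17.0°) = 15.3; c'Δl = 14.18; W sinα = -4.7
Slice 2: Δl = 1.2/cos(-8.7°) = 1.214 m; N'_2 = 46·cos(-8.7°) = 45.5; c'Δl = 13.72; W sinα = -7.0
Slice 3: Δl = 2.9/cos5.2° = 2.912 m; N'_3 = 211·cos5.2° = 210.1; c'Δl = 32.91; W sinα = 19.1
Slice 4: Δl = 2.2/cos23.1° = 2.392 m; N'_4 = 138·cos23.1° = 126.9; c'Δl = 27.03; W sinα = 54.1
Slice 5: Δl = 2.8/cos43.5° = 3.860 m; N'_5 = 90·cos43.5° = 65.3; c'Δl = 43.62; W sinα = 62.0
Σc'Δl = 131.4 kN/m; ΣN' = 463.1 kN/m; ΣW sinα = 123.6 kN/m
Resisting = 131.4 + 463.1·tan26.4° = 131.4 + 229.9 = 361.3 kN/m
FS = 361.3 / 123.6 = 2.924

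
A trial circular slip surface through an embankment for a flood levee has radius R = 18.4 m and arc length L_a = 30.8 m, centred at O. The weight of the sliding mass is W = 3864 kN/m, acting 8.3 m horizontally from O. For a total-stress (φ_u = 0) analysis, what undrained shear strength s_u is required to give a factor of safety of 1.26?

s_u = 71.3 kPa

FS = s_u·L_a·R / (W·d), so s_u = FS·W·d / (L_a·R).
s_u = 1.26·3864·8.3 / (30.80·18.4) = 40409.7 / 566.72 = 71.30 kPa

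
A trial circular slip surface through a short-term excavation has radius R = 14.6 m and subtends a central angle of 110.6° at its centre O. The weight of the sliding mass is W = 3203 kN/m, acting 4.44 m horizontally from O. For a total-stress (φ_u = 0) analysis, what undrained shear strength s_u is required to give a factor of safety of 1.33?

s_u = 46.0 kPa

FS = s_u·L_a·R / (W·d), so s_u = FS·W·d / (L_a·R).
Arc length L_a = R·θ = 14.6·(110.6°·π/180) = 14.6·1.9303 = 28.18 m
s_u = 1.33·3203·4.44 / (28.18·14.6) = 18914.4 / 411.47 = 45.97 kPa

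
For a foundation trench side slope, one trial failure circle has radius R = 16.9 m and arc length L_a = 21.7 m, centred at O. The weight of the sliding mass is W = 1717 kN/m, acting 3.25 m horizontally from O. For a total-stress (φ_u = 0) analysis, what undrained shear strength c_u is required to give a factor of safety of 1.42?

FS = c_u·L_a·R / (W·d), so c_u = FS·W·d / (L_a·R).
c_u = 1.42·1717·3.25 / (21.70·16.9) = 7924.0 / 366.73 = 21.61 kPa

c_u = 21.6 kPa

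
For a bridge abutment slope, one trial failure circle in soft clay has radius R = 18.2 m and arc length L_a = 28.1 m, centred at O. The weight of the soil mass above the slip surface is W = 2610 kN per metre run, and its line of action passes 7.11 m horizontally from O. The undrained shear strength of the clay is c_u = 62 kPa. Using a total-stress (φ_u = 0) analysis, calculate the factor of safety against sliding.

FS = 1.71

Taking moments about the centre O, the resisting moment is provided by the undrained shear strength acting along the arc:
M_R = c_u·L_a·R = 62·28.10·18.2 = 31708.0 kN·m/m
M_D = W·d = 2610·7.11 = 18557.1 kN·m/m
FS = M_R / M_D = 31708.0 / 18557.1 = 1.709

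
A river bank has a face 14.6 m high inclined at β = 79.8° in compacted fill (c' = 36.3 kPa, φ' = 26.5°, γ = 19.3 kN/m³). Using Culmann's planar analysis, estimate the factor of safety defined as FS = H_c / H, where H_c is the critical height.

H_c = (4c'/γ) · sinβ cosφ' / [1 − cos(β − φ')]
    = (4·36.3/19.3) · sin79.8°·cos26.5° / [1 − cos53.3°]
    = 7.523 · 0.8808 / 0.4024 = 16.47 m
FS = H_c / H = 16.47 / 14.6 = 1.128

FS = 1.13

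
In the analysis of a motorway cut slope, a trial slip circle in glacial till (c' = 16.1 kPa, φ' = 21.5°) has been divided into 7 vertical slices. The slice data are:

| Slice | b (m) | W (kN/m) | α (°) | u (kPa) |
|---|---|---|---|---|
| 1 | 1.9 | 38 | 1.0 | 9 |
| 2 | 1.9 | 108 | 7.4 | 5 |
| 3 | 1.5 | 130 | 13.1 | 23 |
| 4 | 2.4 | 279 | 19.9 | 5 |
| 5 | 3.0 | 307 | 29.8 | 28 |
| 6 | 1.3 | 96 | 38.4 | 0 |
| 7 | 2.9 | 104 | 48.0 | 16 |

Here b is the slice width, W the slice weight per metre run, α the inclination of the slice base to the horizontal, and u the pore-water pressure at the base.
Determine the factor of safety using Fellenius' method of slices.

Ordinary method of slices: FS = Σ[c'·Δl_i + (W_i cosα_i − u_i·Δl_i)·tanφ'] / Σ W_i sinα_i, with Δl_i = b_i / cosα_i.
Slice 1: Δl = 1.9/cos1.0° = 1.900 m; N'_1 = 38·cos1.0° − 9·1.900 = 20.9; c'Δl = 30.59; W sinα = 0.7
Slice 2: Δl = 1.9/cos7.4° = 1.916 m; N'_2 = 108·cos7.4° − 5·1.916 = 97.5; c'Δl = 30.85; W sinα = 13.9
Slice 3: Δl = 1.5/cos13.1° = 1.540 m; N'_3 = 130·cos13.1° − 23·1.540 = 91.2; c'Δl = 24.80; W sinα = 29.5
Slice 4: Δl = 2.4/cos19.9° = 2.552 m; N'_4 = 279·cos19.9° − 5·2.552 = 249.6; c'Δl = 41.09; W sinα = 95.0
Slice 5: Δl = 3.0/cos29.8° = 3.457 m; N'_5 = 307·cos29.8° − 28·3.457 = 169.6; c'Δl = 55.66; W sinα = 152.6
Slice 6: Δl = 1.3/cos38.4° = 1.659 m; N'_6 = 96·cos38.4° − 0·1.659 = 75.2; c'Δl = 26.71; W sinα = 59.6
Slice 7: Δl = 2.9/cos48.0° = 4.334 m; N'_7 = 104·cos48.0° − 16·4.334 = 0.2; c'Δl = 69.78; W sinα = 77.3
Σc'Δl = 279.5 kN/m; ΣN' = 704.3 kN/m; ΣW sinα = 428.5 kN/m
Resisting = 279.5 + 704.3·tan21.5° = 279.5 + 277.4 = 556.9 kN/m
FS = 556.9 / 428.5 = 1.300

FS = 1.30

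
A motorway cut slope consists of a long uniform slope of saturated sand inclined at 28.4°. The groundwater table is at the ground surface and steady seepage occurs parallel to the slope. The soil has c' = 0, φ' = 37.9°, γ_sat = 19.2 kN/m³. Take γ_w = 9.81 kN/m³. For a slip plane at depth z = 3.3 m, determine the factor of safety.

With seepage parallel to the slope and the water table at the surface, the effective normal stress on the slip plane uses the buoyant unit weight γ' = γ_sat − γ_w while the driving shear stress uses γ_sat:
FS = [c' + γ' z cos²β tanφ'] / [γ_sat z sinβ cosβ]
(For c' = 0 this reduces to FS = (γ'/γ_sat)·tanφ'/tanβ.)
γ' = 19.2 − 9.81 = 9.39 kN/m³
Numerator = 0.0 + 9.39·3.3·cos²28.4°·tan37.9° = 0.0 + 9.39·3.3·0.7738·0.7785 = 18.666 kPa
Denominator = 19.2·3.3·sin28.4°·cos28.4° = 19.2·3.3·0.4756·0.8796 = 26.509 kPa
FS = 18.666 / 26.509 = 0.704

FS = 0.70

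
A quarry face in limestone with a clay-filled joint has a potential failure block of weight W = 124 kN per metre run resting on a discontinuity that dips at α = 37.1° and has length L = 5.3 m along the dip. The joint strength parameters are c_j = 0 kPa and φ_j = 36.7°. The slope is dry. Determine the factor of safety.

FS = 0.99

Resolving the block weight along and normal to the plane and applying the Mohr–Coulomb strength on the joint:
N' = W cosα = 124·cos37.1° = 98.9 kN/m
Driving force T = W sinα = 124·sin37.1° = 74.8 kN/m
Resisting force R = c_j·L + N'·tanφ_j = 0·5.3 + 98.9·tan36.7° = 0.0 + 73.7 = 73.7 kN/m
FS = R / T = 73.7 / 74.8 = 0.986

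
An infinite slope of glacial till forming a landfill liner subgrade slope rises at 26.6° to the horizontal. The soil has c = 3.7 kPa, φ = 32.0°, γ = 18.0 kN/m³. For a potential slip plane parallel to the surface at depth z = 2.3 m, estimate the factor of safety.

FS = 1.47

For an infinite slope with a slip plane parallel to the surface (no pore pressure): FS = [c + γz cos²β tanφ] / [γz sinβ cosβ].
γz = 18.0·2.3 = 41.40 kN/m²
Numerator = 3.7 + 41.40·cos²26.6°·tan32.0° = 3.7 + 41.40·0.7995·0.6249 = 24.383 kPa
Denominator = 41.40·sin26.6°·cos26.6° = 41.40·0.4478·0.8942 = 16.575 kPa
FS = 24.383 / 16.575 = 1.471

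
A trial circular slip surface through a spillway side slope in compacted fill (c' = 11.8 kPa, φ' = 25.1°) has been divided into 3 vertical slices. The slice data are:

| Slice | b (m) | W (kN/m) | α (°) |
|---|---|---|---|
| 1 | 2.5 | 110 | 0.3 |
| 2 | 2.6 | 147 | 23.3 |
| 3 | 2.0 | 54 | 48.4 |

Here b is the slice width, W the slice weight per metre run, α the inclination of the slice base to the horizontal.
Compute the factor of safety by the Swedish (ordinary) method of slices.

FS = 2.32

Ordinary method of slices: FS = Σ[c'·Δl_i + (W_i cosα_i)·tanφ'] / Σ W_i sinα_i, with Δl_i = b_i / cosα_i.
Slice 1: Δl = 2.5/cos0.3° = 2.500 m; N'_1 = 110·cos0.3° = 110.0; c'Δl = 29.50; W sinα = 0.6
Slice 2: Δl = 2.6/cos23.3° = 2.831 m; N'_2 = 147·cos23.3° = 135.0; c'Δl = 33.40; W sinα = 58.1
Slice 3: Δl = 2.0/cos48.4° = 3.012 m; N'_3 = 54·cos48.4° = 35.9; c'Δl = 35.55; W sinα = 40.4
Σc'Δl = 98.5 kN/m; ΣN' = 280.9 kN/m; ΣW sinα = 99.1 kN/m
Resisting = 98.5 + 280.9·tan25.1° = 98.5 + 131.6 = 230.0 kN/m
FS = 230.0 / 99.1 = 2.321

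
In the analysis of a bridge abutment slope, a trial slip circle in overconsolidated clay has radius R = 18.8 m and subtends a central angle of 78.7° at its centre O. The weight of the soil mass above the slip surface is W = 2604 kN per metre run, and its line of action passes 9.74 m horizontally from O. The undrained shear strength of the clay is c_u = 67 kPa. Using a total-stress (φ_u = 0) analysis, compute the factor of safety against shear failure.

Taking moments about the centre O, the resisting moment is provided by the undrained shear strength acting along the arc:
Arc length L_a = R·θ = 18.8·(78.7°·π/180) = 18.8·1.3736 = 25.82 m
M_R = c_u·L_a·R = 67·25.82·18.8 = 32526.9 kN·m/m
M_D = W·d = 2604·9.74 = 25363.0 kN·m/m
FS = M_R / M_D = 32526.9 / 25363.0 = 1.282

FS = 1.28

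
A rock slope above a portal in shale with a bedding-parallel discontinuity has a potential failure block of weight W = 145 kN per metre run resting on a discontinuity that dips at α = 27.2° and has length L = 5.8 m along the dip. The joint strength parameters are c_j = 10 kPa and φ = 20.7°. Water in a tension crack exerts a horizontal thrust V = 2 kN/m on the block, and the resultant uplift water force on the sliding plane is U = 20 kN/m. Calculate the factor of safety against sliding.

Resolving the block weight along and normal to the plane and applying the Mohr–Coulomb strength on the joint:
N' = W cosα − U − V sinα = 145·cos27.2° − 20 − 2·sin27.2° = 108.1 kN/m
Driving force T = W sinα + V cosα = 145·sin27.2° + 2·cos27.2° = 68.1 kN/m
Resisting force R = c_j·L + N'·tanφ = 10·5.8 + 108.1·tan20.7° = 58.0 + 40.8 = 98.8 kN/m
FS = R / T = 98.8 / 68.1 = 1.452

FS = 1.45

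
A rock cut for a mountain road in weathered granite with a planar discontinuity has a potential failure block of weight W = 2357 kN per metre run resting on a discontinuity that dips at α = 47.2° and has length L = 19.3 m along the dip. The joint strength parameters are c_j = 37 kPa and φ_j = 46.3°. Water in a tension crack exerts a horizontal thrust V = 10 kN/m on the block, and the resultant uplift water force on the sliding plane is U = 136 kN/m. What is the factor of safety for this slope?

Resolving the block weight along and normal to the plane and applying the Mohr–Coulomb strength on the joint:
N' = W cosα − U − V sinα = 2357·cos47.2° − 136 − 10·sin47.2° = 1458.1 kN/m
Driving force T = W sinα + V cosα = 2357·sin47.2° + 10·cos47.2° = 1736.2 kN/m
Resisting force R = c_j·L + N'·tanφ_j = 37·19.3 + 1458.1·tan46.3° = 714.1 + 1525.8 = 2239.9 kN/m
FS = R / T = 2239.9 / 1736.2 = 1.290

FS = 1.29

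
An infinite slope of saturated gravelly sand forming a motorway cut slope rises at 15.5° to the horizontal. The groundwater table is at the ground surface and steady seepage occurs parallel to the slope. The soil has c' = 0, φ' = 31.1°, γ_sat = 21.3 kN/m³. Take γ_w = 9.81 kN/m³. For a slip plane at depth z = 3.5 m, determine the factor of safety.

FS = 1.17

With seepage parallel to the slope and the water table at the surface, the effective normal stress on the slip plane uses the buoyant unit weight γ' = γ_sat − γ_w while the driving shear stress uses γ_sat:
FS = [c' + γ' z cos²β tanφ'] / [γ_sat z sinβ cosβ]
(For c' = 0 this reduces to FS = (γ'/γ_sat)·tanφ'/tanβ.)
γ' = 21.3 − 9.81 = 11.49 kN/m³
Numerator = 0.0 + 11.49·3.5·cos²15.5°·tan31.1° = 0.0 + 11.49·3.5·0.9286·0.6032 = 22.527 kPa
Denominator = 21.3·3.5·sin15.5°·cos15.5° = 21.3·3.5·0.2672·0.9636 = 19.198 kPa
FS = 22.527 / 19.198 = 1.173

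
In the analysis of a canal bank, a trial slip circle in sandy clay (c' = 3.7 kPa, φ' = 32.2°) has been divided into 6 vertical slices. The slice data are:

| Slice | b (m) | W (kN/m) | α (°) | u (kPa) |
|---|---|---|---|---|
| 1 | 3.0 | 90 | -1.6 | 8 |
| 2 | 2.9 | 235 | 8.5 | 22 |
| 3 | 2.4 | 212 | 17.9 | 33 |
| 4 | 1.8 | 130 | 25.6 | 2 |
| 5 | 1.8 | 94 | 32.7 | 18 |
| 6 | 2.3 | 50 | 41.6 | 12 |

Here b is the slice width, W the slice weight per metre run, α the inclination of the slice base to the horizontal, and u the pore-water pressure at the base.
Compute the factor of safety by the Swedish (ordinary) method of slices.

Ordinary method of slices: FS = Σ[c'·Δl_i + (W_i cosα_i − u_i·Δl_i)·tanφ'] / Σ W_i sinα_i, with Δl_i = b_i / cosα_i.
Slice 1: Δl = 3.0/cos(-1.6°) = 3.001 m; N'_1 = 90·cos(-1.6°) − 8·3.001 = 66.0; c'Δl = 11.10; W sinα = -2.5
Slice 2: Δl = 2.9/cos8.5° = 2.932 m; N'_2 = 235·cos8.5° − 22·2.932 = 167.9; c'Δl = 10.85; W sinα = 34.7
Slice 3: Δl = 2.4/cos17.9° = 2.522 m; N'_3 = 212·cos17.9° − 33·2.522 = 118.5; c'Δl = 9.33; W sinα = 65.2
Slice 4: Δl = 1.8/cos25.6° = 1.996 m; N'_4 = 130·cos25.6° − 2·1.996 = 113.2; c'Δl = 7.38; W sinα = 56.2
Slice 5: Δl = 1.8/cos32.7° = 2.139 m; N'_5 = 94·cos32.7° − 18·2.139 = 40.6; c'Δl = 7.91; W sinα = 50.8
Slice 6: Δl = 2.3/cos41.6° = 3.076 m; N'_6 = 50·cos41.6° − 12·3.076 = 0.5; c'Δl = 11.38; W sinα = 33.2
Σc'Δl = 58.0 kN/m; ΣN' = 506.7 kN/m; ΣW sinα = 237.5 kN/m
Resisting = 58.0 + 506.7·tan32.2° = 58.0 + 319.1 = 377.1 kN/m
FS = 377.1 / 237.5 = 1.587

FS = 1.59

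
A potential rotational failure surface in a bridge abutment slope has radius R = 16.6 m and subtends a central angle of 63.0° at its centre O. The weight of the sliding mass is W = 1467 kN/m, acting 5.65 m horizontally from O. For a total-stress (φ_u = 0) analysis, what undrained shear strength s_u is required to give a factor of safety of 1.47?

s_u = 40.2 kPa

FS = s_u·L_a·R / (W·d), so s_u = FS·W·d / (L_a·R).
Arc length L_a = R·θ = 16.6·(63.0°·π/180) = 16.6·1.0996 = 18.25 m
s_u = 1.47·1467·5.65 / (18.25·16.6) = 12184.2 / 302.99 = 40.21 kPa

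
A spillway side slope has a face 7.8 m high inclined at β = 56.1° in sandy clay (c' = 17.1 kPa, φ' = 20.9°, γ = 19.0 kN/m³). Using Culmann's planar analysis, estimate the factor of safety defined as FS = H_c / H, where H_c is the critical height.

H_c = (4c'/γ) · sinβ cosφ' / [1 − cos(β − φ')]
    = (4·17.1/19.0) · sin56.1°·cos20.9° / [1 − cos35.2°]
    = 3.600 · 0.7754 / 0.1829 = 15.27 m
FS = H_c / H = 15.27 / 7.8 = 1.957

FS = 1.96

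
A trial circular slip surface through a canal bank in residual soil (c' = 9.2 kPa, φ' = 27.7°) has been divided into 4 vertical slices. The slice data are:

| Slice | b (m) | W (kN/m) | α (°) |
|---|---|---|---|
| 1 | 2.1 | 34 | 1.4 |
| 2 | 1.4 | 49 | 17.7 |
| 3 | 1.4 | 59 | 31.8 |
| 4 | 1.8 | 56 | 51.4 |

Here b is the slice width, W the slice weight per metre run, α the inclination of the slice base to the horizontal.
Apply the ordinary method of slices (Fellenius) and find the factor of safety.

Ordinary method of slices: FS = Σ[c'·Δl_i + (W_i cosα_i)·tanφ'] / Σ W_i sinα_i, with Δl_i = b_i / cosα_i.
Slice 1: Δl = 2.1/cos1.4° = 2.101 m; N'_1 = 34·cos1.4° = 34.0; c'Δl = 19.33; W sinα = 0.8
Slice 2: Δl = 1.4/cos17.7° = 1.470 m; N'_2 = 49·cos17.7° = 46.7; c'Δl = 13.52; W sinα = 14.9
Slice 3: Δl = 1.4/cos31.8° = 1.647 m; N'_3 = 59·cos31.8° = 50.1; c'Δl = 15.15; W sinα = 31.1
Slice 4: Δl = 1.8/cos51.4° = 2.885 m; N'_4 = 56·cos51.4° = 34.9; c'Δl = 26.54; W sinα = 43.8
Σc'Δl = 74.5 kN/m; ΣN' = 165.8 kN/m; ΣW sinα = 90.6 kN/m
Resisting = 74.5 + 165.8·tan27.7° = 74.5 + 87.0 = 161.6 kN/m
FS = 161.6 / 90.6 = 1.784

FS = 1.78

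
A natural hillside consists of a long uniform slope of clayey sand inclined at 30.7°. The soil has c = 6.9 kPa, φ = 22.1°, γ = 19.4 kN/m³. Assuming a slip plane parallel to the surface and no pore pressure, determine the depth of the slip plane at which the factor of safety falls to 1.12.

z = 1.86 m

Setting FS = 1.12 in FS = [c + γz cos²β tanφ] / [γz sinβ cosβ] and solving for z:
z = c / [γ cosβ (FS·sinβ − cosβ·tanφ)]
  = 6.9 / [19.4·cos30.7°·(1.12·sin30.7° − cos30.7°·tan22.1°)]
  = 6.9 / [19.4·0.8599·(1.12·0.5105 − 0.8599·0.4061)]
  = 6.9 / 3.7142 = 1.858 m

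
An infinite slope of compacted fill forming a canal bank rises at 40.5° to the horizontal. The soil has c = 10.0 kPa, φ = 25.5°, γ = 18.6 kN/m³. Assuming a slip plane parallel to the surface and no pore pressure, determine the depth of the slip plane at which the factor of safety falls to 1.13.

Setting FS = 1.13 in FS = [c + γz cos²β tanφ] / [γz sinβ cosβ] and solving for z:
z = c / [γ cosβ (FS·sinβ − cosβ·tanφ)]
  = 10.0 / [18.6·cos40.5°·(1.13·sin40.5° − cos40.5°·tan25.5°)]
  = 10.0 / [18.6·0.7604·(1.13·0.6494 − 0.7604·0.4770)]
  = 10.0 / 5.2498 = 1.905 m

z = 1.90 m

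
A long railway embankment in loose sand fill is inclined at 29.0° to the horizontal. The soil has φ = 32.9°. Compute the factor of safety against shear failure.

For a dry cohesionless infinite slope the factor of safety is FS = tanφ / tanβ.
FS = tan32.9° / tan29.0° = 0.6469 / 0.5543 = 1.167

FS = 1.17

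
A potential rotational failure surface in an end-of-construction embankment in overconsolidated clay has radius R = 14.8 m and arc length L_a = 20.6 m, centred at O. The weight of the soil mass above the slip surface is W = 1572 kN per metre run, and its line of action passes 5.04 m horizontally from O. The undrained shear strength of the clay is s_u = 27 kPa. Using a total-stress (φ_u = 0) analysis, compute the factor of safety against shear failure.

FS = 1.04

Taking moments about the centre O, the resisting moment is provided by the undrained shear strength acting along the arc:
M_R = s_u·L_a·R = 27·20.60·14.8 = 8231.8 kN·m/m
M_D = W·d = 1572·5.04 = 7922.9 kN·m/m
FS = M_R / M_D = 8231.8 / 7922.9 = 1.039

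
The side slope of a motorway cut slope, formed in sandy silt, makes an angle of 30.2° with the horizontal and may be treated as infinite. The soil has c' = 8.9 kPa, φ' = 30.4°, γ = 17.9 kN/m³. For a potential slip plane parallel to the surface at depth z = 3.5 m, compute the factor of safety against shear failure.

FS = 1.33

For an infinite slope with a slip plane parallel to the surface (no pore pressure): FS = [c' + γz cos²β tanφ'] / [γz sinβ cosβ].
γz = 17.9·3.5 = 62.65 kN/m²
Numerator = 8.9 + 62.65·cos²30.2°·tan30.4° = 8.9 + 62.65·0.7470·0.5867 = 36.356 kPa
Denominator = 62.65·sin30.2°·cos30.2° = 62.65·0.5030·0.8643 = 27.237 kPa
FS = 36.356 / 27.237 = 1.335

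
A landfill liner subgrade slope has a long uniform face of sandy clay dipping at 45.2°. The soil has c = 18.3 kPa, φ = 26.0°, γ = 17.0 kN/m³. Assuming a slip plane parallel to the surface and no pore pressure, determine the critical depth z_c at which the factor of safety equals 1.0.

Setting FS = 1.00 in FS = [c + γz cos²β tanφ] / [γz sinβ cosβ] and solving for z:
z = c / [γ cosβ (FS·sinβ − cosβ·tanφ)]
  = 18.3 / [17.0·cos45.2°·(1.00·sin45.2° − cos45.2°·tan26.0°)]
  = 18.3 / [17.0·0.7046·(1.00·0.7096 − 0.7046·0.4877)]
  = 18.3 / 4.3830 = 4.175 m

z_c = 4.18 m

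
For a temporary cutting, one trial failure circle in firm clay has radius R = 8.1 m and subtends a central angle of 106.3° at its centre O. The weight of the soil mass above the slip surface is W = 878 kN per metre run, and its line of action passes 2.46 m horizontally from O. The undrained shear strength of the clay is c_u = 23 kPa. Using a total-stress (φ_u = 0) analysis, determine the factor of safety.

Taking moments about the centre O, the resisting moment is provided by the undrained shear strength acting along the arc:
Arc length L_a = R·θ = 8.1·(106.3°·π/180) = 8.1·1.8553 = 15.03 m
M_R = c_u·L_a·R = 23·15.03·8.1 = 2799.7 kN·m/m
M_D = W·d = 878·2.46 = 2159.9 kN·m/m
FS = M_R / M_D = 2799.7 / 2159.9 = 1.296

FS = 1.30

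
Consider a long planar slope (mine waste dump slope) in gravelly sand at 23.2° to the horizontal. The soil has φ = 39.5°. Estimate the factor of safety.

For a dry cohesionless infinite slope the factor of safety is FS = tanφ / tanβ.
FS = tan39.5° / tan23.2° = 0.8243 / 0.4286 = 1.923

FS = 1.92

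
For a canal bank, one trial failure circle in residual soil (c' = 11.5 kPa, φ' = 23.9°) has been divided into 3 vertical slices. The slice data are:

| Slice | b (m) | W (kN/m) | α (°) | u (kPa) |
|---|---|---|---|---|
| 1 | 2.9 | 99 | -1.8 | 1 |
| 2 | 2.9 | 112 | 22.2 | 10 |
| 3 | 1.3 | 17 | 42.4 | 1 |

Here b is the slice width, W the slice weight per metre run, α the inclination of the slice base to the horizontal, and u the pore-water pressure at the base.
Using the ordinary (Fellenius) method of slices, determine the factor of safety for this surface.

FS = 3.34

Ordinary method of slices: FS = Σ[c'·Δl_i + (W_i cosα_i − u_i·Δl_i)·tanφ'] / Σ W_i sinα_i, with Δl_i = b_i / cosα_i.
Slice 1: Δl = 2.9/cos(-1.8°) = 2.901 m; N'_1 = 99·cos(-1.8°) − 1·2.901 = 96.0; c'Δl = 33.37; W sinα = -3.1
Slice 2: Δl = 2.9/cos22.2° = 3.132 m; N'_2 = 112·cos22.2° − 10·3.132 = 72.4; c'Δl = 36.02; W sinα = 42.3
Slice 3: Δl = 1.3/cos42.4° = 1.760 m; N'_3 = 17·cos42.4° − 1·1.760 = 10.8; c'Δl = 20.24; W sinα = 11.5
Σc'Δl = 89.6 kN/m; ΣN' = 179.2 kN/m; ΣW sinα = 50.7 kN/m
Resisting = 89.6 + 179.2·tan23.9° = 89.6 + 79.4 = 169.1 kN/m
FS = 169.1 / 50.7 = 3.336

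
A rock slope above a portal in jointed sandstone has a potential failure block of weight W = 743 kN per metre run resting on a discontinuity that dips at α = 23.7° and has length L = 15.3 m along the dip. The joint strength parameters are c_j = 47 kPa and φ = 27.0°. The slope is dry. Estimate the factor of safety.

FS = 3.57

Resolving the block weight along and normal to the plane and applying the Mohr–Coulomb strength on the joint:
N' = W cosα = 743·cos23.7° = 680.3 kN/m
Driving force T = W sinα = 743·sin23.7° = 298.6 kN/m
Resisting force R = c_j·L + N'·tanφ = 47·15.3 + 680.3·tan27.0° = 719.1 + 346.6 = 1065.7 kN/m
FS = R / T = 1065.7 / 298.6 = 3.569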